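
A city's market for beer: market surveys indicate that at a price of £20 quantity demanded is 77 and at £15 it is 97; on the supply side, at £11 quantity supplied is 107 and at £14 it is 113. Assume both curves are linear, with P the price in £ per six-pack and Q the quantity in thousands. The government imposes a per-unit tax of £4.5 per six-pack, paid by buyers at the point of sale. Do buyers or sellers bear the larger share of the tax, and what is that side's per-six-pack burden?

Sellers bear the larger share: £3 per six-pack.

Demand slope: (97 − 77)/(15 − 20) = -4, so Qd = 157 − 4P.
Supply slope: (113 − 107)/(14 − 11) = 2, so Qs = 2P + 85.
Before the tax: set 157 − 4P = 2P + 85 → P* = £12, Q* = 109.
With the tax collected from buyers, demand (in seller-price terms) shifts: Qd = 157 − 4(P + 4.5).
New equilibrium: buyers pay £13.5, sellers receive £9, Q = 103. (Wedge: Pb − Ps = 4.5.)
Per-six-pack burden: buyers £1.5, sellers £3.
Sellers take the larger share because supply is less price-elastic here (demand slope 4 vs supply slope 2).
The less price-elastic side of the market bears the larger share of a per-unit tax.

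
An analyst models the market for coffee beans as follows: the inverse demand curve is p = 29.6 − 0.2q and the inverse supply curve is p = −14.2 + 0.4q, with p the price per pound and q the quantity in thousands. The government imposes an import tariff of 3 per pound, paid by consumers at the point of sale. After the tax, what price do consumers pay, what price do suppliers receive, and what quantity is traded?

Consumers pay 16; suppliers receive 13; quantity = 68.

Rewrite in direct form: qd = 148 − 5p and qs = 2.5p + 35.5.
Before the tax: set 148 − 5p = 2.5p + 35.5 → p* = 15, q* = 73.
With the tax collected from consumers, demand (in seller-price terms) shifts: qd = 148 − 5(p + 3).
Solving gives q = 68 with consumers paying 16 and suppliers receiving 13 (the 3 wedge).
The less price-elastic side of the market bears the larger share of a per-unit tax.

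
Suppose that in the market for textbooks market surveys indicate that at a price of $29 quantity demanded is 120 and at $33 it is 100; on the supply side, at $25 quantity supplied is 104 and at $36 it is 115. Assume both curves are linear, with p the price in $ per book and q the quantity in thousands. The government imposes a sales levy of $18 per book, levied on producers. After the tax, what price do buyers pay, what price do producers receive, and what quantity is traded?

Demand slope: (100 − 120)/(33 − 29) = -5, so qd = 265 − 5p.
Supply slope: (115 − 104)/(36 − 25) = 1, so qs = p + 79.
Before the tax: set 265 − 5p = p + 79 → p* = $31, q* = 110.
With the tax collected from producers, supply shifts: qs = (p − 18) + 79.
New equilibrium: buyers pay $34, producers receive $16, q = 95. (Wedge: pb − ps = 18.)

Buyers pay $34; producers receive $16; quantity = 95.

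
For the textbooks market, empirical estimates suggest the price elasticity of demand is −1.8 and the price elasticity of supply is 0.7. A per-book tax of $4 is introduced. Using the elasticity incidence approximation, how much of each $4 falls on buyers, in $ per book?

Buyers bear ≈ $1.12 per book.

Incidence ratio: buyers' share ≈ εs / (εs + |εd|) = 0.7 / (0.7 + 1.8) = 0.28.
So buyers bear ≈ 0.28 × $4 = $1.12; suppliers bear $2.88.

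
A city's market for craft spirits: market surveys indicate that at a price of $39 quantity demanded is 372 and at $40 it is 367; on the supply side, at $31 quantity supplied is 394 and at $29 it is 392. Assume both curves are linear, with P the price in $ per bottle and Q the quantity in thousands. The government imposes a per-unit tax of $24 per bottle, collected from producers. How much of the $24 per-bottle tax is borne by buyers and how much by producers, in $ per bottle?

Buyers bear $4 per bottle; producers bear $20 per bottle.

Demand slope: (367 − 372)/(40 − 39) = -5, so Qd = 567 − 5P.
Supply slope: (392 − 394)/(29 − 31) = 1, so Qs = P + 363.
Without the tax, 567 − 5P = P + 363 gives 6P = 204, so P* = $34 and Q* = 397.
With the tax collected from producers, supply shifts: Qs = (P − 24) + 363.
Solving gives Q = 377 with buyers paying $38 and producers receiving $14 (the $24 wedge).
Burden on buyers: $4; on producers: $20. (They sum to $24.)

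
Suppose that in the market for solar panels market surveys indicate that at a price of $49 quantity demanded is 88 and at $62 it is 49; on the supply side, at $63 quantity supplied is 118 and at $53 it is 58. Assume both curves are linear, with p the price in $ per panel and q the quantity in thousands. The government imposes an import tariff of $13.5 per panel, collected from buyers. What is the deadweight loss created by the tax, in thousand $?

Deadweight loss = $182.25 thousand.

Demand slope: (49 − 88)/(62 − 49) = -3, so qd = 235 − 3p.
Supply slope: (58 − 118)/(53 − 63) = 6, so qs = 6p − 260.
Before the tax: set 235 − 3p = 6p − 260 → p* = $55, q* = 70.
With the tax collected from buyers, demand (in seller-price terms) shifts: qd = 235 − 3(p + 13.5).
Solving gives q = 43 with buyers paying $64 and sellers receiving $50.5 (the $13.5 wedge).
Quantity falls by |ΔQ| = |70 − 43| = 27.
DWL = ½ · t · |ΔQ| = ½ · 13.5 · 27 = $182.25.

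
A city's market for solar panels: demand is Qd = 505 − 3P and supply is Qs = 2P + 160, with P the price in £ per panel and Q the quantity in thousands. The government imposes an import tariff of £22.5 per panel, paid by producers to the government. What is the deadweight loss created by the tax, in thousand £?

Deadweight loss = £303.75 thousand.

Before the tax: set 505 − 3P = 2P + 160 → P* = £69, Q* = 298.
With the tax collected from producers, supply shifts: Qs = 2(P − 22.5) + 160.
New equilibrium: buyers pay £78, producers receive £55.5, Q = 271. (Wedge: Pb − Ps = 22.5.)
Quantity falls by |ΔQ| = |298 − 271| = 27.
DWL = ½ · t · |ΔQ| = ½ · 22.5 · 27 = £303.75.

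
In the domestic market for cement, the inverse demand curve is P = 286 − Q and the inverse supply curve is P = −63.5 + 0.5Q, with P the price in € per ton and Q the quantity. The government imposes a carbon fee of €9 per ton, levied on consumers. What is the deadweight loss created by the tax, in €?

Inverting to Q(P) form: Qd = 286 − P; Qs = 2P + 127.
Before the tax: set 286 − P = 2P + 127 → P* = €53, Q* = 233.
With the tax collected from consumers, demand (in seller-price terms) shifts: Qd = 286 − (P + 9).
Solving gives Q = 227 with consumers paying €59 and suppliers receiving €50 (the €9 wedge).
Quantity falls by |ΔQ| = |233 − 227| = 6.
DWL = ½ · t · |ΔQ| = ½ · 9 · 6 = €27.

Deadweight loss = €27.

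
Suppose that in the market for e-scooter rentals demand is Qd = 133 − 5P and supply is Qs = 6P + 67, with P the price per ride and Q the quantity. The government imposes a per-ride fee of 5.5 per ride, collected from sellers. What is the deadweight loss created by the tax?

Before the tax: set 133 − 5P = 6P + 67 → P* = 6, Q* = 103.
With the tax collected from sellers, supply shifts: Qs = 6(P − 5.5) + 67.
Solving gives Q = 88 with buyers paying 9 and sellers receiving 3.5 (the 5.5 wedge).
Quantity falls by |ΔQ| = |103 − 88| = 15.
DWL = ½ · t · |ΔQ| = ½ · 5.5 · 15 = 41.25.

Deadweight loss = 41.25.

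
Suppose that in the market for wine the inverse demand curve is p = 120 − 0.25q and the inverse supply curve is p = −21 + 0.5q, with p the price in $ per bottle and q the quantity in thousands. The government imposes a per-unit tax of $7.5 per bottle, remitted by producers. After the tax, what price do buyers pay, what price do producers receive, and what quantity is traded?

Rewrite in direct form: qd = 480 − 4p and qs = 2p + 42.
Without the tax, 480 − 4p = 2p + 42 gives 6p = 438, so p* = $73 and q* = 188.
With the tax collected from producers, supply shifts: qs = 2(p − 7.5) + 42.
New equilibrium: buyers pay $75.5, producers receive $68, q = 178. (Wedge: pb − ps = 7.5.)

Buyers pay $75.5; producers receive $68; quantity = 178.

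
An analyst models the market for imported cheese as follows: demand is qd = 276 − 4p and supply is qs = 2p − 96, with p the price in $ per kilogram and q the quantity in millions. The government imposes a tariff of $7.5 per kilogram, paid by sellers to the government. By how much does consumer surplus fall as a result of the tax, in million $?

Before the tax: set 276 − 4p = 2p − 96 → p* = $62, q* = 28.
With the tax collected from sellers, supply shifts: qs = 2(p − 7.5) − 96.
New equilibrium: buyers pay $64.5, sellers receive $57, q = 18. (Wedge: pb − ps = 7.5.)
ΔCS is the trapezoid between Q = 18 and Q = 28 of height $2.5: ½ · (28 + 18) · 2.5 = $57.5.

Consumer surplus falls by $57.5 million.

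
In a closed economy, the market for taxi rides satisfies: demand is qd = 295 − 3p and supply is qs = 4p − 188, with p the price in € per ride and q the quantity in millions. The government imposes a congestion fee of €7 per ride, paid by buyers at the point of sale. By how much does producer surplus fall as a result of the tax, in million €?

Before the tax: set 295 − 3p = 4p − 188 → p* = €69, q* = 88.
With the tax collected from buyers, demand (in seller-price terms) shifts: qd = 295 − 3(p + 7).
Solving gives q = 76 with buyers paying €73 and producers receiving €66 (the €7 wedge).
ΔPS is the trapezoid between Q = 76 and Q = 88 of height €3: ½ · (88 + 76) · 3 = €246.

Producer surplus falls by €246 million.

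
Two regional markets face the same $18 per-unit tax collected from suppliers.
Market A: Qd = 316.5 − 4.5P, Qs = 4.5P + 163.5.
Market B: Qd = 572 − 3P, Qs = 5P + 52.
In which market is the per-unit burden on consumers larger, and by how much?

Market A: pre-tax P* = $17, Q* = 240; post-tax Q = 199.5; per-unit burden on consumers = $9.
Market B: pre-tax P* = $65, Q* = 377; post-tax Q = 343.25; per-unit burden on consumers = $11.25.
Difference: $9 vs $11.25 → market B is larger by $2.25.

Market B, by $2.25.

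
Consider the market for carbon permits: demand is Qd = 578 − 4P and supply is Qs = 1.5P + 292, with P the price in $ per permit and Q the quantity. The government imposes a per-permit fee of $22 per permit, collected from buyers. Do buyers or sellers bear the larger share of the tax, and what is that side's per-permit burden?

Sellers bear the larger share: $16 per permit.

Before the tax: set 578 − 4P = 1.5P + 292 → P* = $52, Q* = 370.
With the tax collected from buyers, demand (in seller-price terms) shifts: Qd = 578 − 4(P + 22).
Solving gives Q = 346 with buyers paying $58 and sellers receiving $36 (the $22 wedge).
Per-permit burden: buyers $6, sellers $16.
Sellers take the larger share because supply is less price-elastic here (demand slope 4 vs supply slope 1.5).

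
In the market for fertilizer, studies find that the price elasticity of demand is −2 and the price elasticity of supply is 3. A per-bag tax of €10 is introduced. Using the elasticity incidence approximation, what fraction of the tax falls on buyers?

Buyers' share ≈ 0.6.

Incidence ratio: buyers' share ≈ εs / (εs + |εd|) = 3 / (3 + 2) = 0.6.
Supply is the more elastic side, so buyers bear the larger share.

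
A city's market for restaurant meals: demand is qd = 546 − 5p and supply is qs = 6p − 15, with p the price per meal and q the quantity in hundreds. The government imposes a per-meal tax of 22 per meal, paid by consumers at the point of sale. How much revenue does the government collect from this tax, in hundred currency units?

Tax revenue = 5082 hundred.

Before the tax: set 546 − 5p = 6p − 15 → p* = 51, q* = 291.
With the tax collected from consumers, demand (in seller-price terms) shifts: qd = 546 − 5(p + 22).
Solving gives q = 231 with consumers paying 63 and producers receiving 41 (the 22 wedge).
Revenue = t · Q = 22 · 231 = 5082.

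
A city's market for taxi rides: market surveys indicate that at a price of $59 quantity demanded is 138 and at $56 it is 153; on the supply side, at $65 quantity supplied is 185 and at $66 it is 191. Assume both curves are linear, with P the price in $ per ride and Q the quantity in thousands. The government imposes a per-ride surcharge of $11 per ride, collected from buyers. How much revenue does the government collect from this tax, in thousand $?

Demand slope: (153 − 138)/(56 − 59) = -5, so Qd = 433 − 5P.
Supply slope: (191 − 185)/(66 − 65) = 6, so Qs = 6P − 205.
Before the tax: set 433 − 5P = 6P − 205 → P* = $58, Q* = 143.
With the tax collected from buyers, demand (in seller-price terms) shifts: Qd = 433 − 5(P + 11).
New equilibrium: buyers pay $64, sellers receive $53, Q = 113. (Wedge: Pb − Ps = 11.)
Revenue = t · Q = 11 · 113 = $1243.

Tax revenue = $1243 thousand.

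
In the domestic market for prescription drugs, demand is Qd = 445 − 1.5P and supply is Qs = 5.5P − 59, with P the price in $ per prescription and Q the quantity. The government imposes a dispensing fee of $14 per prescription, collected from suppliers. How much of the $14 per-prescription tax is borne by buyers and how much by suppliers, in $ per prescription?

Without the tax, 445 − 1.5P = 5.5P − 59 gives 7P = 504, so P* = $72 and Q* = 337.
With the tax collected from suppliers, supply shifts: Qs = 5.5(P − 14) − 59.
New equilibrium: buyers pay $83, suppliers receive $69, Q = 320.5. (Wedge: Pb − Ps = 14.)
Burden on buyers: $11; on suppliers: $3. (They sum to $14.)
The less price-elastic side of the market bears the larger share of a per-unit tax.

Buyers bear $11 per prescription; suppliers bear $3 per prescription.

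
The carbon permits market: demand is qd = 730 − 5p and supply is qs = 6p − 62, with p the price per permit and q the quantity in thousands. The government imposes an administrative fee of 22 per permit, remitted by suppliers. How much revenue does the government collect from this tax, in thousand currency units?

Tax revenue = 6820 thousand.

Without the tax, 730 − 5p = 6p − 62 gives 11p = 792, so p* = 72 and q* = 370.
With the tax collected from suppliers, supply shifts: qs = 6(p − 22) − 62.
New equilibrium: consumers pay 84, suppliers receive 62, q = 310. (Wedge: pb − ps = 22.)
Revenue = t · Q = 22 · 310 = 6820.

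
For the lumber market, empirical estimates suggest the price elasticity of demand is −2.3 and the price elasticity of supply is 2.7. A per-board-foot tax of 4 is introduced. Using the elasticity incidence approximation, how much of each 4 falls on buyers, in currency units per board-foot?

Incidence ratio: buyers' share ≈ εs / (εs + |εd|) = 2.7 / (2.7 + 2.3) = 0.54.
So buyers bear ≈ 0.54 × 4 = 2.16; suppliers bear 1.84.

Buyers bear ≈ 2.16 per board-foot.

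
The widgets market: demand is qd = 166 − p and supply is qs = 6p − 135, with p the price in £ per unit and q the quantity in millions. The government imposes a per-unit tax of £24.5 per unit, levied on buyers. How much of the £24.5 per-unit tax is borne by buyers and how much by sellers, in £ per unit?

Buyers bear £21 per unit; sellers bear £3.5 per unit.

Without the tax, 166 − p = 6p − 135 gives 7p = 301, so p* = £43 and q* = 123.
With the tax collected from buyers, demand (in seller-price terms) shifts: qd = 166 − (p + 24.5).
New equilibrium: buyers pay £64, sellers receive £39.5, q = 102. (Wedge: pb − ps = 24.5.)
Burden on buyers: £21; on sellers: £3.5. (They sum to £24.5.)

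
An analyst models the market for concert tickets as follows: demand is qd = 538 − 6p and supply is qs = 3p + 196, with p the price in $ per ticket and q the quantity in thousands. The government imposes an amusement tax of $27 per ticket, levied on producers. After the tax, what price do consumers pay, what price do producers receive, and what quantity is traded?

Without the tax, 538 − 6p = 3p + 196 gives 9p = 342, so p* = $38 and q* = 310.
With the tax collected from producers, supply shifts: qs = 3(p − 27) + 196.
New equilibrium: consumers pay $47, producers receive $20, q = 256. (Wedge: pb − ps = 27.)

Consumers pay $47; producers receive $20; quantity = 256.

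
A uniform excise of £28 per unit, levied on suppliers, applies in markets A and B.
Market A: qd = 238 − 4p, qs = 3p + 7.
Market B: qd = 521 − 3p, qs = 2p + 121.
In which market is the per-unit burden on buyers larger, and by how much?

Market A, by £0.8.

Market A: pre-tax p* = £33, q* = 106; post-tax q = 58; per-unit burden on buyers = £12.
Market B: pre-tax p* = £80, q* = 281; post-tax q = 247.4; per-unit burden on buyers = £11.2.
Difference: £12 vs £11.2 → market A is larger by £0.8.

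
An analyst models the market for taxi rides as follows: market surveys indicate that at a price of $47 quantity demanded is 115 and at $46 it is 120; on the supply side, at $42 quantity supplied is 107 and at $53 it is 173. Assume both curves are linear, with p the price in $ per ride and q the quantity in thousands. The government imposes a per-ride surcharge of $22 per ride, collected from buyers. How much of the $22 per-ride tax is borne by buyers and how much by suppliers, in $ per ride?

Buyers bear $12 per ride; suppliers bear $10 per ride.

Demand slope: (120 − 115)/(46 − 47) = -5, so qd = 350 − 5p.
Supply slope: (173 − 107)/(53 − 42) = 6, so qs = 6p − 145.
Before the tax: set 350 − 5p = 6p − 145 → p* = $45, q* = 125.
With the tax collected from buyers, demand (in seller-price terms) shifts: qd = 350 − 5(p + 22).
New equilibrium: buyers pay $57, suppliers receive $35, q = 65. (Wedge: pb − ps = 22.)
Burden on buyers: $12; on suppliers: $10. (They sum to $22.)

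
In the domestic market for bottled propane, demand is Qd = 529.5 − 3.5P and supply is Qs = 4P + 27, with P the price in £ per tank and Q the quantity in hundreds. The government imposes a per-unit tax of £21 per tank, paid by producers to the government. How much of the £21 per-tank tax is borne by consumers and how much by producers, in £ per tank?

Consumers bear £11.2 per tank; producers bear £9.8 per tank.

Before the tax: set 529.5 − 3.5P = 4P + 27 → P* = £67, Q* = 295.
With the tax collected from producers, supply shifts: Qs = 4(P − 21) + 27.
New equilibrium: consumers pay £78.2, producers receive £57.2, Q = 255.8. (Wedge: Pb − Ps = 21.)
Burden on consumers: £11.2; on producers: £9.8. (They sum to £21.)
The less price-elastic side of the market bears the larger share of a per-unit tax.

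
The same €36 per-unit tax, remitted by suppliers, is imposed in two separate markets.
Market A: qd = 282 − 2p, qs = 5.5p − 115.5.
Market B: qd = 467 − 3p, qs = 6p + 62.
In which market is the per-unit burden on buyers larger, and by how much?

Market A, by €2.4.

Market A: pre-tax p* = €53, q* = 176; post-tax q = 123.2; per-unit burden on buyers = €26.4.
Market B: pre-tax p* = €45, q* = 332; post-tax q = 260; per-unit burden on buyers = €24.
Difference: €26.4 vs €24 → market A is larger by €2.4.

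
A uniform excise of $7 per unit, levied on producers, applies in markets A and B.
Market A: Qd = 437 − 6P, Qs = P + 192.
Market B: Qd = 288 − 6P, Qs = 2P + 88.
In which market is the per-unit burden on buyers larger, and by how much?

Market B, by $0.75.

Market A: pre-tax P* = $35, Q* = 227; post-tax Q = 221; per-unit burden on buyers = $1.
Market B: pre-tax P* = $25, Q* = 138; post-tax Q = 127.5; per-unit burden on buyers = $1.75.
Difference: $1 vs $1.75 → market B is larger by $0.75.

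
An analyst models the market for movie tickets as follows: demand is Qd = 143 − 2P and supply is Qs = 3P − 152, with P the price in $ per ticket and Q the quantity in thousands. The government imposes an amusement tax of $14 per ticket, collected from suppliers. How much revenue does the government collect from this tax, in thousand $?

Tax revenue = $114.8 thousand.

Without the tax, 143 − 2P = 3P − 152 gives 5P = 295, so P* = $59 and Q* = 25.
With the tax collected from suppliers, supply shifts: Qs = 3(P − 14) − 152.
Solving gives Q = 8.2 with buyers paying $67.4 and suppliers receiving $53.4 (the $14 wedge).
Revenue = t · Q = 14 · 8.2 = $114.8.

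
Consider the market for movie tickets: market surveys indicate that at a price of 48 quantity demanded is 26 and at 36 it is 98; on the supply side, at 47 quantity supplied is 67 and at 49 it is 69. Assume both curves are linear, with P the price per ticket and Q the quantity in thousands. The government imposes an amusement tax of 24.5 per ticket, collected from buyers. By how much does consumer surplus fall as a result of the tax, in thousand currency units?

Demand slope: (98 − 26)/(36 − 48) = -6, so Qd = 314 − 6P.
Supply slope: (69 − 67)/(49 − 47) = 1, so Qs = P + 20.
Without the tax, 314 − 6P = P + 20 gives 7P = 294, so P* = 42 and Q* = 62.
With the tax collected from buyers, demand (in seller-price terms) shifts: Qd = 314 − 6(P + 24.5).
New equilibrium: buyers pay 45.5, producers receive 21, Q = 41. (Wedge: Pb − Ps = 24.5.)
ΔCS is the trapezoid between Q = 41 and Q = 62 of height 3.5: ½ · (62 + 41) · 3.5 = 180.25.

Consumer surplus falls by 180.25 thousand.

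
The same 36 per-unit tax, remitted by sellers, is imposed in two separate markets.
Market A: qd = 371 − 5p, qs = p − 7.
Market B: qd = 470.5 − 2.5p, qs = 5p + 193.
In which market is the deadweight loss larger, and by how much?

Market B, by 540.

Market A: pre-tax p* = 63, q* = 56; post-tax q = 26; deadweight loss = 540.
Market B: pre-tax p* = 37, q* = 378; post-tax q = 318; deadweight loss = 1080.
Difference: 540 vs 1080 → market B is larger by 540.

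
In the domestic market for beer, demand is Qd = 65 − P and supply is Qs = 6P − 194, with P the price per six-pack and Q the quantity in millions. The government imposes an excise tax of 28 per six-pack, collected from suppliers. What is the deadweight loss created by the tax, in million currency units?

Deadweight loss = 336 million.

Before the tax: set 65 − P = 6P − 194 → P* = 37, Q* = 28.
With the tax collected from suppliers, supply shifts: Qs = 6(P − 28) − 194.
Solving gives Q = 4 with consumers paying 61 and suppliers receiving 33 (the 28 wedge).
Quantity falls by |ΔQ| = |28 − 4| = 24.
DWL = ½ · t · |ΔQ| = ½ · 28 · 24 = 336.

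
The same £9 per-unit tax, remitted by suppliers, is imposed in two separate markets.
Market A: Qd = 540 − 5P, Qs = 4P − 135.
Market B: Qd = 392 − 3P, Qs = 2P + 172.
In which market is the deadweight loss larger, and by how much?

Market A: pre-tax P* = £75, Q* = 165; post-tax Q = 145; deadweight loss = £90.
Market B: pre-tax P* = £44, Q* = 260; post-tax Q = 249.2; deadweight loss = £48.6.
Difference: £90 vs £48.6 → market A is larger by £41.4.

Market A, by £41.4.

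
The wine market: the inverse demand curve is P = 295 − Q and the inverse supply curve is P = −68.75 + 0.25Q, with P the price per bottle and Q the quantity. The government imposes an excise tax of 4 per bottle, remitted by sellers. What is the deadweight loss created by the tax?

Deadweight loss = 6.4.

Inverting to Q(P) form: Qd = 295 − P; Qs = 4P + 275.
Before the tax: set 295 − P = 4P + 275 → P* = 4, Q* = 291.
With the tax collected from sellers, supply shifts: Qs = 4(P − 4) + 275.
Solving gives Q = 287.8 with consumers paying 7.2 and sellers receiving 3.2 (the 4 wedge).
Quantity falls by |ΔQ| = |291 − 287.8| = 3.2.
DWL = ½ · t · |ΔQ| = ½ · 4 · 3.2 = 6.4.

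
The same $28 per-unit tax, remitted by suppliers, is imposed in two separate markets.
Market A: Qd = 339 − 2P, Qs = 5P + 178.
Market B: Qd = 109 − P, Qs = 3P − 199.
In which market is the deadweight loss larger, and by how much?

Market A, by $266.

Market A: pre-tax P* = $23, Q* = 293; post-tax Q = 253; deadweight loss = $560.
Market B: pre-tax P* = $77, Q* = 32; post-tax Q = 11; deadweight loss = $294.
Difference: $560 vs $294 → market A is larger by $266.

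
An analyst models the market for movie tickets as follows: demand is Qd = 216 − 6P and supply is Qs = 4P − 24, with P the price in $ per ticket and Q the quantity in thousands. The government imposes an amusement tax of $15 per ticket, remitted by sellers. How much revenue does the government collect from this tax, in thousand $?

Tax revenue = $540 thousand.

Without the tax, 216 − 6P = 4P − 24 gives 10P = 240, so P* = $24 and Q* = 72.
With the tax collected from sellers, supply shifts: Qs = 4(P − 15) − 24.
New equilibrium: consumers pay $30, sellers receive $15, Q = 36. (Wedge: Pb − Ps = 15.)
Revenue = t · Q = 15 · 36 = $540.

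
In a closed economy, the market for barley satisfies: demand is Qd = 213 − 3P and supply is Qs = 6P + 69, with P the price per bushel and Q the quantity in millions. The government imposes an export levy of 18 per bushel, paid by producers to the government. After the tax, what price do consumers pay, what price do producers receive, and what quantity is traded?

Consumers pay 28; producers receive 10; quantity = 129.

Before the tax: set 213 − 3P = 6P + 69 → P* = 16, Q* = 165.
With the tax collected from producers, supply shifts: Qs = 6(P − 18) + 69.
Solving gives Q = 129 with consumers paying 28 and producers receiving 10 (the 18 wedge).
The less price-elastic side of the market bears the larger share of a per-unit tax.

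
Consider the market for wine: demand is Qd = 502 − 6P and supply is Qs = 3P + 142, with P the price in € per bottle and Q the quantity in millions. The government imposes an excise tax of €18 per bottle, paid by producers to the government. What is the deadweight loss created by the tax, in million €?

Deadweight loss = €324 million.

Without the tax, 502 − 6P = 3P + 142 gives 9P = 360, so P* = €40 and Q* = 262.
With the tax collected from producers, supply shifts: Qs = 3(P − 18) + 142.
New equilibrium: consumers pay €46, producers receive €28, Q = 226. (Wedge: Pb − Ps = 18.)
Quantity falls by |ΔQ| = |262 − 226| = 36.
DWL = ½ · t · |ΔQ| = ½ · 18 · 36 = €324.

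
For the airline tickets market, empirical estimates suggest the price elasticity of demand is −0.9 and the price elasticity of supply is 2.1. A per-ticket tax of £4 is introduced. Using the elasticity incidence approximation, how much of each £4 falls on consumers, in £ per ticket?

Consumers bear ≈ £2.8 per ticket.

Incidence ratio: consumers' share ≈ εs / (εs + |εd|) = 2.1 / (2.1 + 0.9) = 0.7.
So consumers bear ≈ 0.7 × £4 = £2.8; sellers bear £1.2.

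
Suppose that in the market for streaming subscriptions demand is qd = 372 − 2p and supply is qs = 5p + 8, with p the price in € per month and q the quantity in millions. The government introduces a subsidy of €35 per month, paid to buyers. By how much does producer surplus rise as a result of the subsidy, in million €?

Producer surplus rises by €2930 million.

Before the subsidy: set 372 − 2p = 5p + 8 → p* = €52, q* = 268.
With a per-unit subsidy paid to buyers, each effectively pays p − 35, so demand becomes qd = 372 − 2(p − 35).
New equilibrium: buyers pay €27, producers receive €62, q = 318. (Wedge: pb − ps = −35.)
ΔPS is the trapezoid between Q = 318 and Q = 268 of height €10: ½ · (268 + 318) · 10 = €2930.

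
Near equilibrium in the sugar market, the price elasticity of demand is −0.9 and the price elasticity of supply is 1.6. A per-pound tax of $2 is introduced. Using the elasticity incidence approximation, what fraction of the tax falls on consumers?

Incidence ratio: consumers' share ≈ εs / (εs + |εd|) = 1.6 / (1.6 + 0.9) = 0.64.
Supply is the more elastic side, so consumers bear the larger share.

Consumers' share ≈ 0.64.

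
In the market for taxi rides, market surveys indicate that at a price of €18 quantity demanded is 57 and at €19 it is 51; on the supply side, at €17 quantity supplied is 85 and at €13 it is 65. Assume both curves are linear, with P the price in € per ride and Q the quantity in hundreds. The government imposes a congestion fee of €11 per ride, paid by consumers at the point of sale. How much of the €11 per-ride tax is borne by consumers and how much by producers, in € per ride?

Demand slope: (51 − 57)/(19 − 18) = -6, so Qd = 165 − 6P.
Supply slope: (65 − 85)/(13 − 17) = 5, so Qs = 5P.
Without the tax, 165 − 6P = 5P gives 11P = 165, so P* = €15 and Q* = 75.
With the tax collected from consumers, demand (in seller-price terms) shifts: Qd = 165 − 6(P + 11).
Solving gives Q = 45 with consumers paying €20 and producers receiving €9 (the €11 wedge).
Burden on consumers: €5; on producers: €6. (They sum to €11.)
The less price-elastic side of the market bears the larger share of a per-unit tax.

Consumers bear €5 per ride; producers bear €6 per ride.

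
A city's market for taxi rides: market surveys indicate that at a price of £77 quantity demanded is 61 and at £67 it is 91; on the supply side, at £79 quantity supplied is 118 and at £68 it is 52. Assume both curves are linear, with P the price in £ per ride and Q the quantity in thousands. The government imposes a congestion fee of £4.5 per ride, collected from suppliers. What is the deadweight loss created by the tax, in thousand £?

Deadweight loss = £20.25 thousand.

Demand slope: (91 − 61)/(67 − 77) = -3, so Qd = 292 − 3P.
Supply slope: (52 − 118)/(68 − 79) = 6, so Qs = 6P − 356.
Without the tax, 292 − 3P = 6P − 356 gives 9P = 648, so P* = £72 and Q* = 76.
With the tax collected from suppliers, supply shifts: Qs = 6(P − 4.5) − 356.
New equilibrium: consumers pay £75, suppliers receive £70.5, Q = 67. (Wedge: Pb − Ps = 4.5.)
Quantity falls by |ΔQ| = |76 − 67| = 9.
DWL = ½ · t · |ΔQ| = ½ · 4.5 · 9 = £20.25.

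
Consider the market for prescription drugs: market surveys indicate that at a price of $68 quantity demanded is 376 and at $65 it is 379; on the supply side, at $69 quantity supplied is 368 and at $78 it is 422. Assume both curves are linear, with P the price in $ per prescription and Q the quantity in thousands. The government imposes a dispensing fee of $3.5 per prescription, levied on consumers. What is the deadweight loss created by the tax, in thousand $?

Demand slope: (379 − 376)/(65 − 68) = -1, so Qd = 444 − P.
Supply slope: (422 − 368)/(78 − 69) = 6, so Qs = 6P − 46.
Without the tax, 444 − P = 6P − 46 gives 7P = 490, so P* = $70 and Q* = 374.
With the tax collected from consumers, demand (in seller-price terms) shifts: Qd = 444 − (P + 3.5).
New equilibrium: consumers pay $73, sellers receive $69.5, Q = 371. (Wedge: Pb − Ps = 3.5.)
Quantity falls by |ΔQ| = |374 − 371| = 3.
DWL = ½ · t · |ΔQ| = ½ · 3.5 · 3 = $5.25.

Deadweight loss = $5.25 thousand.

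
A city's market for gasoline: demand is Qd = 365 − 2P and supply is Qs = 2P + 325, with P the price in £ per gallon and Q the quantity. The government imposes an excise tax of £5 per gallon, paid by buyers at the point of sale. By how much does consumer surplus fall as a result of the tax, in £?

Before the tax: set 365 − 2P = 2P + 325 → P* = £10, Q* = 345.
With the tax collected from buyers, demand (in seller-price terms) shifts: Qd = 365 − 2(P + 5).
Solving gives Q = 340 with buyers paying £12.5 and producers receiving £7.5 (the £5 wedge).
ΔCS is the trapezoid between Q = 340 and Q = 345 of height £2.5: ½ · (345 + 340) · 2.5 = £856.25.

Consumer surplus falls by £856.25.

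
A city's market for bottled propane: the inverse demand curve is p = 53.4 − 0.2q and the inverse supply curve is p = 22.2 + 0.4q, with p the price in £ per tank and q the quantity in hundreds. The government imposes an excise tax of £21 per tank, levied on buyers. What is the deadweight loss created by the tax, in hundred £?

Deadweight loss = £367.5 hundred.

Inverting to q(p) form: qd = 267 − 5p; qs = 2.5p − 55.5.
Before the tax: set 267 − 5p = 2.5p − 55.5 → p* = £43, q* = 52.
With the tax collected from buyers, demand (in seller-price terms) shifts: qd = 267 − 5(p + 21).
New equilibrium: buyers pay £50, producers receive £29, q = 17. (Wedge: pb − ps = 21.)
Quantity falls by |ΔQ| = |52 − 17| = 35.
DWL = ½ · t · |ΔQ| = ½ · 21 · 35 = £367.5.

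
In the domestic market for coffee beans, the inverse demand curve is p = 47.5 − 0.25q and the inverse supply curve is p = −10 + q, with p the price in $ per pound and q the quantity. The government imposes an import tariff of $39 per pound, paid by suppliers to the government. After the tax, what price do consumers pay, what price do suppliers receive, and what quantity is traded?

Inverting to q(p) form: qd = 190 − 4p; qs = p + 10.
Without the tax, 190 − 4p = p + 10 gives 5p = 180, so p* = $36 and q* = 46.
With the tax collected from suppliers, supply shifts: qs = (p − 39) + 10.
New equilibrium: consumers pay $43.8, suppliers receive $4.8, q = 14.8. (Wedge: pb − ps = 39.)

Consumers pay $43.8; suppliers receive $4.8; quantity = 14.8.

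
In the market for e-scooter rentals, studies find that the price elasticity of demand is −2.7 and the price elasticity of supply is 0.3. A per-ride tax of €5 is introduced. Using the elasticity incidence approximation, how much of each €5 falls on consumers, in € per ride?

Consumers bear ≈ €0.5 per ride.

Incidence ratio: consumers' share ≈ εs / (εs + |εd|) = 0.3 / (0.3 + 2.7) = 0.1.
So consumers bear ≈ 0.1 × €5 = €0.5; suppliers bear €4.5.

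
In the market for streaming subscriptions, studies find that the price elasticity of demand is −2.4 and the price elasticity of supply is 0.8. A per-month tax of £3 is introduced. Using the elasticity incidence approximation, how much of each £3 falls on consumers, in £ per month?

Consumers bear ≈ £0.75 per month.

Incidence ratio: consumers' share ≈ εs / (εs + |εd|) = 0.8 / (0.8 + 2.4) = 0.25.
So consumers bear ≈ 0.25 × £3 = £0.75; sellers bear £2.25.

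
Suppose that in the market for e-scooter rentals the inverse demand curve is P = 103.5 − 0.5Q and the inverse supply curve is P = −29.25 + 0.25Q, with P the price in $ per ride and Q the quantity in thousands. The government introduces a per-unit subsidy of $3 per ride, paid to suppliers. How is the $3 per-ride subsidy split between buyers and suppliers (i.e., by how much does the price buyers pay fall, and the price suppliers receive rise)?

Buyers gain $2 per ride; suppliers gain $1 per ride.

Inverting to Q(P) form: Qd = 207 − 2P; Qs = 4P + 117.
Without the subsidy, 207 − 2P = 4P + 117 gives 6P = 90, so P* = $15 and Q* = 177.
With a per-unit subsidy paid to suppliers, each receives P + 3 per unit sold, so supply becomes Qs = 4(P + 3) + 117.
New equilibrium: buyers pay $13, suppliers receive $16, Q = 181. (Wedge: Pb − Ps = −3.)
Gain to buyers: $2; to suppliers: $1. (They sum to $3.)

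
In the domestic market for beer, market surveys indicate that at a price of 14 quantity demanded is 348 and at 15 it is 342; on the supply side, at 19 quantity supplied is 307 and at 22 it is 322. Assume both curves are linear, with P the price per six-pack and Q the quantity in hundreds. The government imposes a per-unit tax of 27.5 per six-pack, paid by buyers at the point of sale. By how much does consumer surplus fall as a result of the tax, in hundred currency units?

Demand slope: (342 − 348)/(15 − 14) = -6, so Qd = 432 − 6P.
Supply slope: (322 − 307)/(22 − 19) = 5, so Qs = 5P + 212.
Before the tax: set 432 − 6P = 5P + 212 → P* = 20, Q* = 312.
With the tax collected from buyers, demand (in seller-price terms) shifts: Qd = 432 − 6(P + 27.5).
New equilibrium: buyers pay 32.5, suppliers receive 5, Q = 237. (Wedge: Pb − Ps = 27.5.)
ΔCS is the trapezoid between Q = 237 and Q = 312 of height 12.5: ½ · (312 + 237) · 12.5 = 3431.25.

Consumer surplus falls by 3431.25 hundred.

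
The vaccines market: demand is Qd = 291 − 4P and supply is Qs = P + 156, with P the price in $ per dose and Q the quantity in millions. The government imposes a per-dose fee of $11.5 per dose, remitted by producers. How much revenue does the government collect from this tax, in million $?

Without the tax, 291 − 4P = P + 156 gives 5P = 135, so P* = $27 and Q* = 183.
With the tax collected from producers, supply shifts: Qs = (P − 11.5) + 156.
New equilibrium: buyers pay $29.3, producers receive $17.8, Q = 173.8. (Wedge: Pb − Ps = 11.5.)
Revenue = t · Q = 11.5 · 173.8 = $1998.7.

Tax revenue = $1998.7 million.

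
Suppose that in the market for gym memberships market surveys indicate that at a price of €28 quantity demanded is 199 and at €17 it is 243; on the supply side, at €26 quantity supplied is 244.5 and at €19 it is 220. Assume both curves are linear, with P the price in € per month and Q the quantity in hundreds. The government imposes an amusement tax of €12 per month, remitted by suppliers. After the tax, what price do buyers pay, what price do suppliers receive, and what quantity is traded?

Buyers pay €26.6; suppliers receive €14.6; quantity = 204.6.

Demand slope: (243 − 199)/(17 − 28) = -4, so Qd = 311 − 4P.
Supply slope: (220 − 244.5)/(19 − 26) = 3.5, so Qs = 3.5P + 153.5.
Before the tax: set 311 − 4P = 3.5P + 153.5 → P* = €21, Q* = 227.
With the tax collected from suppliers, supply shifts: Qs = 3.5(P − 12) + 153.5.
New equilibrium: buyers pay €26.6, suppliers receive €14.6, Q = 204.6. (Wedge: Pb − Ps = 12.)
The less price-elastic side of the market bears the larger share of a per-unit tax.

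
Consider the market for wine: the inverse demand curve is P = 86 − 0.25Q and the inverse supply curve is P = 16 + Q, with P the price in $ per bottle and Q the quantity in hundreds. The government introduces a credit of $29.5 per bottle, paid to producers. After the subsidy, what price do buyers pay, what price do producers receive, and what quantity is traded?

Inverting to Q(P) form: Qd = 344 − 4P; Qs = P − 16.
Before the subsidy: set 344 − 4P = P − 16 → P* = $72, Q* = 56.
With a per-unit subsidy paid to producers, each receives P + 29.5 per unit sold, so supply becomes Qs = (P + 29.5) − 16.
New equilibrium: buyers pay $66.1, producers receive $95.6, Q = 79.6. (Wedge: Pb − Ps = −29.5.)

Buyers pay $66.1; producers receive $95.6; quantity = 79.6.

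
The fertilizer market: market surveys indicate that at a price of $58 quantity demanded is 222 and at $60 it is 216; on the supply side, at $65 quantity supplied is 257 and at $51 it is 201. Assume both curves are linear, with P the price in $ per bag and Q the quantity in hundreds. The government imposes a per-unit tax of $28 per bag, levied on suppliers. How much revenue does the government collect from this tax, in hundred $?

Tax revenue = $4956 hundred.

Demand slope: (216 − 222)/(60 − 58) = -3, so Qd = 396 − 3P.
Supply slope: (201 − 257)/(51 − 65) = 4, so Qs = 4P − 3.
Before the tax: set 396 − 3P = 4P − 3 → P* = $57, Q* = 225.
With the tax collected from suppliers, supply shifts: Qs = 4(P − 28) − 3.
Solving gives Q = 177 with buyers paying $73 and suppliers receiving $45 (the $28 wedge).
Revenue = t · Q = 28 · 177 = $4956.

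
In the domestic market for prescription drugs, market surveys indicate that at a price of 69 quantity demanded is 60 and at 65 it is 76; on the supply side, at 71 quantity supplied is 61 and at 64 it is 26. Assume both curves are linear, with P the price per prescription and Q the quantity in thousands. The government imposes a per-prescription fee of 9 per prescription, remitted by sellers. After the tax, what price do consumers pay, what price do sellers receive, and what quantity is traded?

Demand slope: (76 − 60)/(65 − 69) = -4, so Qd = 336 − 4P.
Supply slope: (26 − 61)/(64 − 71) = 5, so Qs = 5P − 294.
Without the tax, 336 − 4P = 5P − 294 gives 9P = 630, so P* = 70 and Q* = 56.
With the tax collected from sellers, supply shifts: Qs = 5(P − 9) − 294.
New equilibrium: consumers pay 75, sellers receive 66, Q = 36. (Wedge: Pb − Ps = 9.)

Consumers pay 75; sellers receive 66; quantity = 36.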